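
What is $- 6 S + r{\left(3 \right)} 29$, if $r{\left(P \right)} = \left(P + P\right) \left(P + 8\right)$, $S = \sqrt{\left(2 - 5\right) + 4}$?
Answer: $1908$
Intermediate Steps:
$S = 1$ ($S = \sqrt{\left(2 - 5\right) + 4} = \sqrt{-3 + 4} = \sqrt{1} = 1$)
$r{\left(P \right)} = 2 P \left(8 + P\right)$
$- 6 S + r{\left(3 \right)} 29 = \left(-6\right) 1 + 2 \cdot 3 \left(8 + 3\right) 29 = -6 + 2 \cdot 3 \cdot 11 \cdot 29 = -6 + 66 \cdot 29 = -6 + 1914 = 1908$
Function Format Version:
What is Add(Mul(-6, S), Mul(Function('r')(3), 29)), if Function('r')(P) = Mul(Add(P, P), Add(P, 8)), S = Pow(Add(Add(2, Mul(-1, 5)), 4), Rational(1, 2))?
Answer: 1908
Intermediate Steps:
S = 1 (S = Pow(Add(Add(2, -5), 4), Rational(1, 2)) = Pow(Add(-3, 4), Rational(1, 2)) = Pow(1, Rational(1, 2)) = 1)
Function('r')(P) = Mul(2, P, Add(8, P)) (Function('r')(P) = Mul(Mul(2, P), Add(8, P)) = Mul(2, P, Add(8, P)))
Add(Mul(-6, S), Mul(Function('r')(3), 29)) = Add(Mul(-6, 1), Mul(Mul(2, 3, Add(8, 3)), 29)) = Add(-6, Mul(Mul(2, 3, 11), 29)) = Add(-6, Mul(66, 29)) = Add(-6, 1914) = 1908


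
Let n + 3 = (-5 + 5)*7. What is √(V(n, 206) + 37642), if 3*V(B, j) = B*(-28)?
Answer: √37670 ≈ 194.09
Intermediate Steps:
n = -3 (n = -3 + (-5 + 5)*7 = -3 + 0*7 = -3 + 0 = -3)
V(B, j) = -28*B/3 (V(B, j) = (B*(-28))/3 = (-28*B)/3 = -28*B/3)
√(V(n, 206) + 37642) = √(-28/3*(-3) + 37642) = √(28 + 37642) = √37670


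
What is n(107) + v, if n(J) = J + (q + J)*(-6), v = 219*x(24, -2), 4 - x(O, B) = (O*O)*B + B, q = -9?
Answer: 253121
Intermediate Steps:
x(O, B) = 4 - B - B*O**2 (x(O, B) = 4 - ((O*O)*B + B) = 4 - (O**2*B + B) = 4 - (B*O**2 + B) = 4 - (B + B*O**2) = 4 + (-B - B*O**2) = 4 - B - B*O**2)
v = 253602 (v = 219*(4 - 1*(-2) - 1*(-2)*24**2) = 219*(4 + 2 - 1*(-2)*576) = 219*(4 + 2 + 1152) = 219*1158 = 253602)
n(J) = 54 - 5*J (n(J) = J + (-9 + J)*(-6) = J + (54 - 6*J) = 54 - 5*J)
n(107) + v = (54 - 5*107) + 253602 = (54 - 535) + 253602 = -481 + 253602 = 253121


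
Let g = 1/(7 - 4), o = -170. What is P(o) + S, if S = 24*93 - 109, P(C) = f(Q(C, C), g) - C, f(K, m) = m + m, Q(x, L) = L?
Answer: 6881/3 ≈ 2293.7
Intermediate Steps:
g = ⅓ (g = 1/3 = ⅓ ≈ 0.33333)
f(K, m) = 2*m
P(C) = ⅔ - C (P(C) = 2*(⅓) - C = ⅔ - C)
S = 2123 (S = 2232 - 109 = 2123)
P(o) + S = (⅔ - 1*(-170)) + 2123 = (⅔ + 170) + 2123 = 512/3 + 2123 = 6881/3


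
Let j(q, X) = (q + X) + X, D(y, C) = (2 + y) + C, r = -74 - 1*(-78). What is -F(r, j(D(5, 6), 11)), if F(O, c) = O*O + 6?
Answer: -22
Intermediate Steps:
r = 4 (r = -74 + 78 = 4)
D(y, C) = 2 + C + y
j(q, X) = q + 2*X (j(q, X) = (X + q) + X = q + 2*X)
F(O, c) = 6 + O² (F(O, c) = O² + 6 = 6 + O²)
-F(r, j(D(5, 6), 11)) = -(6 + 4²) = -(6 + 16) = -1*22 = -22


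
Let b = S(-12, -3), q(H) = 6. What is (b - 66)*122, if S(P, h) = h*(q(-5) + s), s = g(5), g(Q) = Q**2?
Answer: -19398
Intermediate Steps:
s = 25 (s = 5**2 = 25)
S(P, h) = 31*h (S(P, h) = h*(6 + 25) = h*31 = 31*h)
b = -93 (b = 31*(-3) = -93)
(b - 66)*122 = (-93 - 66)*122 = -159*122 = -19398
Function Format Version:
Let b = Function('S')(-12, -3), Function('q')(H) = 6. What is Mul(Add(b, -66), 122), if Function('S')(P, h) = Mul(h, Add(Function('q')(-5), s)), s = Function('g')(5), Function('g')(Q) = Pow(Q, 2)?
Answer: -19398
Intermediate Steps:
s = 25 (s = Pow(5, 2) = 25)
Function('S')(P, h) = Mul(31, h) (Function('S')(P, h) = Mul(h, Add(6, 25)) = Mul(h, 31) = Mul(31, h))
b = -93 (b = Mul(31, -3) = -93)
Mul(Add(b, -66), 122) = Mul(Add(-93, -66), 122) = Mul(-159, 122) = -19398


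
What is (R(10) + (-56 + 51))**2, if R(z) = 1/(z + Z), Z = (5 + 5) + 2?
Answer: 11881/484 ≈ 24.548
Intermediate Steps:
Z = 12 (Z = 10 + 2 = 12)
R(z) = 1/(12 + z) (R(z) = 1/(z + 12) = 1/(12 + z))
(R(10) + (-56 + 51))**2 = (1/(12 + 10) + (-56 + 51))**2 = (1/22 - 5)**2 = (-109/22)**2 = 11881/484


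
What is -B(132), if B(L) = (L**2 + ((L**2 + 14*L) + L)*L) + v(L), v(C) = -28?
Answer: -2578724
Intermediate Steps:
B(L) = -28 + L**2 + L*(L**2 + 15*L) (B(L) = (L**2 + ((L**2 + 14*L) + L)*L) - 28 = (L**2 + (L**2 + 15*L)*L) - 28 = (L**2 + L*(L**2 + 15*L)) - 28 = -28 + L**2 + L*(L**2 + 15*L))
-B(132) = -(-28 + 132**3 + 16*132**2) = -(-28 + 2299968 + 16*17424) = -(-28 + 2299968 + 278784) = -1*2578724 = -2578724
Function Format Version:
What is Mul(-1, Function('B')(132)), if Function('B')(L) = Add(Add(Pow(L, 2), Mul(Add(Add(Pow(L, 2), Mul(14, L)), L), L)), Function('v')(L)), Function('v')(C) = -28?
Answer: -2578724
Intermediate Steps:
Function('B')(L) = Add(-28, Pow(L, 2), Mul(L, Add(Pow(L, 2), Mul(15, L)))) (Function('B')(L) = Add(Add(Pow(L, 2), Mul(Add(Add(Pow(L, 2), Mul(14, L)), L), L)), -28) = Add(Add(Pow(L, 2), Mul(Add(Pow(L, 2), Mul(15, L)), L)), -28) = Add(Add(Pow(L, 2), Mul(L, Add(Pow(L, 2), Mul(15, L)))), -28) = Add(-28, Pow(L, 2), Mul(L, Add(Pow(L, 2), Mul(15, L)))))
Mul(-1, Function('B')(132)) = Mul(-1, Add(-28, Pow(132, 3), Mul(16, Pow(132, 2)))) = Mul(-1, Add(-28, 2299968, Mul(16, 17424))) = Mul(-1, Add(-28, 2299968, 278784)) = Mul(-1, 2578724) = -2578724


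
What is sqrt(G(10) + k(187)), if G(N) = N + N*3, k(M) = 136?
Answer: 4*sqrt(11) ≈ 13.266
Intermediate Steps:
G(N) = 4*N (G(N) = N + 3*N = 4*N)
sqrt(G(10) + k(187)) = sqrt(4*10 + 136) = sqrt(40 + 136) = sqrt(176) = 4*sqrt(11)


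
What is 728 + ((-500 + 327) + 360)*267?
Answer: 50657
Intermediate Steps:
728 + ((-500 + 327) + 360)*267 = 728 + (-173 + 360)*267 = 728 + 187*267 = 728 + 49929 = 50657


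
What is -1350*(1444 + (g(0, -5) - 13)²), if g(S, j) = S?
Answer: -2177550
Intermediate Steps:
-1350*(1444 + (g(0, -5) - 13)²) = -1350*(1444 + (0 - 13)²) = -1350*(1444 + (-13)²) = -1350*(1444 + 169) = -1350*1613 = -2177550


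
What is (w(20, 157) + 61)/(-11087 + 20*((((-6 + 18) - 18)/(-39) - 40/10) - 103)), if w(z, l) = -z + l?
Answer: -2574/171911 ≈ -0.014973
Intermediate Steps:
w(z, l) = l - z
(w(20, 157) + 61)/(-11087 + 20*((((-6 + 18) - 18)/(-39) - 40/10) - 103)) = ((157 - 1*20) + 61)/(-11087 + 20*((((-6 + 18) - 18)/(-39) - 40/10) - 103)) = ((157 - 20) + 61)/(-11087 + 20*(((12 - 18)*(-1/39) - 40*⅒) - 103)) = (137 + 61)/(-11087 + 20*((-6*(-1/39) - 4) - 103)) = 198/(-11087 + 20*((2/13 - 4) - 103)) = 198/(-11087 + 20*(-50/13 - 103)) = 198/(-11087 + 20*(-1389/13)) = 198/(-11087 - 27780/13) = 198/(-171911/13) = 198*(-13/171911) = -2574/171911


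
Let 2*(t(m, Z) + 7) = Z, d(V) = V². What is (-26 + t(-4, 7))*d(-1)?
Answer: -59/2 ≈ -29.500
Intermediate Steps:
t(m, Z) = -7 + Z/2
(-26 + t(-4, 7))*d(-1) = (-26 + (-7 + (½)*7))*(-1)² = (-26 + (-7 + 7/2))*1 = (-26 - 7/2)*1 = -59/2*1 = -59/2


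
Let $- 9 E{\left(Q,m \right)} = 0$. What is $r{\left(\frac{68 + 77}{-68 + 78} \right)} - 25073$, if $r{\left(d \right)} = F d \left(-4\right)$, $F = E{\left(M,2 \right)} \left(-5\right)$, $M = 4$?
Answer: $-25073$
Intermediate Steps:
$E{\left(Q,m \right)} = 0$ ($E{\left(Q,m \right)} = \left(- \frac{1}{9}\right) 0 = 0$)
$F = 0$ ($F = 0 \left(-5\right) = 0$)
$r{\left(d \right)} = 0$ ($r{\left(d \right)} = 0 d \left(-4\right) = 0 \left(-4\right) = 0$)
$r{\left(\frac{68 + 77}{-68 + 78} \right)} - 25073 = 0 - 25073 = -25073$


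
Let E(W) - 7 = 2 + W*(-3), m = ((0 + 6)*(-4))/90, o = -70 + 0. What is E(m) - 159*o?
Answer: 55699/5 ≈ 11140.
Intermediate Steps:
o = -70
m = -4/15 (m = (6*(-4))*(1/90) = -24*1/90 = -4/15 ≈ -0.26667)
E(W) = 9 - 3*W (E(W) = 7 + (2 + W*(-3)) = 7 + (2 - 3*W) = 9 - 3*W)
E(m) - 159*o = (9 - 3*(-4/15)) - 159*(-70) = (9 + ⅘) - 1*(-11130) = 49/5 + 11130 = 55699/5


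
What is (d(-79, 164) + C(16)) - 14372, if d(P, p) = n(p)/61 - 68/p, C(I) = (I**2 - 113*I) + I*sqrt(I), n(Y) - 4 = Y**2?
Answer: -38563997/2501 ≈ -15419.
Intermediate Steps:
n(Y) = 4 + Y**2
C(I) = I**2 + I**(3/2) - 113*I (C(I) = (I**2 - 113*I) + I**(3/2) = I**2 + I**(3/2) - 113*I)
d(P, p) = 4/61 - 68/p + p**2/61 (d(P, p) = (4 + p**2)/61 - 68/p = (4 + p**2)*(1/61) - 68/p = (4/61 + p**2/61) - 68/p = 4/61 - 68/p + p**2/61)
(d(-79, 164) + C(16)) - 14372 = ((1/61)*(-4148 + 164*(4 + 164**2))/164 + (16**2 + 16**(3/2) - 113*16)) - 14372 = ((1/61)*(1/164)*(-4148 + 164*(4 + 26896)) + (256 + 64 - 1808)) - 14372 = ((1/61)*(1/164)*(-4148 + 164*26900) - 1488) - 14372 = ((1/61)*(1/164)*(-4148 + 4411600) - 1488) - 14372 = ((1/61)*(1/164)*4407452 - 1488) - 14372 = (1101863/2501 - 1488) - 14372 = -2619625/2501 - 14372 = -38563997/2501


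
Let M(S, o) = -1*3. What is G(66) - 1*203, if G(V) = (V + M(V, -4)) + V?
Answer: -74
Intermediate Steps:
M(S, o) = -3
G(V) = -3 + 2*V (G(V) = (V - 3) + V = (-3 + V) + V = -3 + 2*V)
G(66) - 1*203 = (-3 + 2*66) - 1*203 = (-3 + 132) - 203 = 129 - 203 = -74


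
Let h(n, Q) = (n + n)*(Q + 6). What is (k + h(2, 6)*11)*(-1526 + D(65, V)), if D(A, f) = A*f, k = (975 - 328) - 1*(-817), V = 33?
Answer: 1233048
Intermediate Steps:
h(n, Q) = 2*n*(6 + Q) (h(n, Q) = (2*n)*(6 + Q) = 2*n*(6 + Q))
k = 1464 (k = 647 + 817 = 1464)
(k + h(2, 6)*11)*(-1526 + D(65, V)) = (1464 + (2*2*(6 + 6))*11)*(-1526 + 65*33) = (1464 + (2*2*12)*11)*(-1526 + 2145) = (1464 + 48*11)*619 = (1464 + 528)*619 = 1992*619 = 1233048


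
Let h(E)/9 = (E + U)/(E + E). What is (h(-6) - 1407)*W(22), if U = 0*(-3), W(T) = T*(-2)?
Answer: 61710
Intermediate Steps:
W(T) = -2*T
U = 0
h(E) = 9/2 (h(E) = 9*((E + 0)/(E + E)) = 9*(E/((2*E))) = 9*(E*(1/(2*E))) = 9*(½) = 9/2)
(h(-6) - 1407)*W(22) = (9/2 - 1407)*(-2*22) = -2805/2*(-44) = 61710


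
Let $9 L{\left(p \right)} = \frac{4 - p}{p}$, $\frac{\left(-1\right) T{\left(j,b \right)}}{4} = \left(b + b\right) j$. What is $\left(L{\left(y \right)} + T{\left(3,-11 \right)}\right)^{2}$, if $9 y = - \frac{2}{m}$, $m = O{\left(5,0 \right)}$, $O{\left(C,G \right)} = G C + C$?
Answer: $\frac{5221225}{81} \approx 64460.0$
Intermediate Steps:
$O{\left(C,G \right)} = C + C G$ ($O{\left(C,G \right)} = C G + C = C + C G$)
$m = 5$ ($m = 5 \left(1 + 0\right) = 5 \cdot 1 = 5$)
$y = - \frac{2}{45}$ ($y = \frac{\left(-2\right) \frac{1}{5}}{9} = \frac{1}{9} \left(- \frac{2}{5}\right) = - \frac{2}{45} \approx -0.044444$)
$T{\left(j,b \right)} = - 8 b j$ ($T{\left(j,b \right)} = - 4 \left(b + b\right) j = - 4 \cdot 2 b j = - 8 b j$)
$L{\left(p \right)} = \frac{4 - p}{9 p}$ ($L{\left(p \right)} = \frac{\left(4 - p\right) \frac{1}{p}}{9} = \frac{\frac{1}{p} \left(4 - p\right)}{9} = \frac{4 - p}{9 p}$)
$\left(L{\left(y \right)} + T{\left(3,-11 \right)}\right)^{2} = \left(\frac{4 - - \frac{2}{45}}{9 \left(- \frac{2}{45}\right)} - \left(-88\right) 3\right)^{2} = \left(\frac{1}{9} \left(- \frac{45}{2}\right) \left(4 + \frac{2}{45}\right) + 264\right)^{2} = \left(\frac{1}{9} \left(- \frac{45}{2}\right) \frac{182}{45} + 264\right)^{2} = \left(- \frac{91}{9} + 264\right)^{2} = \left(\frac{2285}{9}\right)^{2} = \frac{5221225}{81}$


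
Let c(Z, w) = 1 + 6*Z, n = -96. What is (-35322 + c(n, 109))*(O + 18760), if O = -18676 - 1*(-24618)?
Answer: -886727694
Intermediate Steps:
O = 5942 (O = -18676 + 24618 = 5942)
(-35322 + c(n, 109))*(O + 18760) = (-35322 + (1 + 6*(-96)))*(5942 + 18760) = (-35322 + (1 - 576))*24702 = (-35322 - 575)*24702 = -35897*24702 = -886727694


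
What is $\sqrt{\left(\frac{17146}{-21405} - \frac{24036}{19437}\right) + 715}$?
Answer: $\frac{\sqrt{13712385923795194845}}{138682995} \approx 26.701$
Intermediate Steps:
$\sqrt{\left(\frac{17146}{-21405} - \frac{24036}{19437}\right) + 715} = \sqrt{\left(17146 \left(- \frac{1}{21405}\right) - \frac{8012}{6479}\right) + 715} = \sqrt{\left(- \frac{17146}{21405} - \frac{8012}{6479}\right) + 715} = \sqrt{- \frac{282585794}{138682995} + 715} = \sqrt{\frac{98875755631}{138682995}} = \frac{\sqrt{13712385923795194845}}{138682995}$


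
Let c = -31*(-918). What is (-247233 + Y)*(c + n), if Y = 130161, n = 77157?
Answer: -12364559280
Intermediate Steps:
c = 28458
(-247233 + Y)*(c + n) = (-247233 + 130161)*(28458 + 77157) = -117072*105615 = -12364559280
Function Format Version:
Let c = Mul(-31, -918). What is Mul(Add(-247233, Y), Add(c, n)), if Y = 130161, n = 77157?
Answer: -12364559280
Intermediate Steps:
c = 28458
Mul(Add(-247233, Y), Add(c, n)) = Mul(Add(-247233, 130161), Add(28458, 77157)) = Mul(-117072, 105615) = -12364559280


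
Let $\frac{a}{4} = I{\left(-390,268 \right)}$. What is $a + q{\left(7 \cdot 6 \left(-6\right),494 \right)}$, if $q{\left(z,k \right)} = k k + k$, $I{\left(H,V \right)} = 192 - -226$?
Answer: $246202$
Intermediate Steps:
$I{\left(H,V \right)} = 418$ ($I{\left(H,V \right)} = 192 + 226 = 418$)
$a = 1672$ ($a = 4 \cdot 418 = 1672$)
$q{\left(z,k \right)} = k + k^{2}$ ($q{\left(z,k \right)} = k^{2} + k = k + k^{2}$)
$a + q{\left(7 \cdot 6 \left(-6\right),494 \right)} = 1672 + 494 \left(1 + 494\right) = 1672 + 494 \cdot 495 = 1672 + 244530 = 246202$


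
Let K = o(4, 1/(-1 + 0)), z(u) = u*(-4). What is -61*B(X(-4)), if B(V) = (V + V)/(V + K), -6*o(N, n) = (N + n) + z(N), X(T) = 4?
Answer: -2928/37 ≈ -79.135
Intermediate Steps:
z(u) = -4*u
o(N, n) = N/2 - n/6 (o(N, n) = -((N + n) - 4*N)/6 = -(n - 3*N)/6 = N/2 - n/6)
K = 13/6 (K = (½)*4 - 1/(6*(-1 + 0)) = 2 - ⅙/(-1) = 2 - ⅙*(-1) = 2 + ⅙ = 13/6 ≈ 2.1667)
B(V) = 2*V/(13/6 + V) (B(V) = (V + V)/(V + 13/6) = (2*V)/(13/6 + V) = 2*V/(13/6 + V))
-61*B(X(-4)) = -732*4/(13 + 6*4) = -732*4/(13 + 24) = -732*4/37 = -61*48/37 = -2928/37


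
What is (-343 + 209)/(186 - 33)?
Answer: -134/153 ≈ -0.87582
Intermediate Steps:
(-343 + 209)/(186 - 33) = -134/153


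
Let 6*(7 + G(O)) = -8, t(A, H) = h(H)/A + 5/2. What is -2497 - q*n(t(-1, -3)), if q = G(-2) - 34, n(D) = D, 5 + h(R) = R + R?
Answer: -3851/2 ≈ -1925.5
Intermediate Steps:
h(R) = -5 + 2*R (h(R) = -5 + (R + R) = -5 + 2*R)
t(A, H) = 5/2 + (-5 + 2*H)/A (t(A, H) = (-5 + 2*H)/A + 5/2 = 5/2 + (-5 + 2*H)/A)
G(O) = -25/3 (G(O) = -7 + (⅙)*(-8) = -7 - 4/3 = -25/3)
q = -127/3 (q = -25/3 - 34 = -127/3 ≈ -42.333)
-2497 - q*n(t(-1, -3)) = -2497 - (-127)*(½)*(-10 + 4*(-3) + 5*(-1))/(-1)/3 = -2497 - (-127)*(½)*(-1)*(-10 - 12 - 5)/3 = -2497 - (-127)*(½)*(-1)*(-27)/3 = -2497 - (-127)*27/(3*2) = -2497 - 1*(-1143/2) = -2497 + 1143/2 = -3851/2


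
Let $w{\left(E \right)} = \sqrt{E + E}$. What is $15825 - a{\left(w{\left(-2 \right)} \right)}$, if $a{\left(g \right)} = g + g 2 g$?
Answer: $15833 - 2 i \approx 15833.0 - 2.0 i$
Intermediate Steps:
$w{\left(E \right)} = \sqrt{2} \sqrt{E}$ ($w{\left(E \right)} = \sqrt{2 E} = \sqrt{2} \sqrt{E}$)
$a{\left(g \right)} = g + 2 g^{2}$
$15825 - a{\left(w{\left(-2 \right)} \right)} = 15825 - \sqrt{2} \sqrt{-2} \left(1 + 2 \sqrt{2} \sqrt{-2}\right) = 15825 - \sqrt{2} i \sqrt{2} \left(1 + 2 \sqrt{2} i \sqrt{2}\right) = 15825 - 2 i \left(1 + 2 \cdot 2 i\right) = 15825 - 2 i \left(1 + 4 i\right)$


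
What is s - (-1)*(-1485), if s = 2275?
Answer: 790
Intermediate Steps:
s - (-1)*(-1485) = 2275 - (-1)*(-1485) = 2275 - 1*1485 = 2275 - 1485 = 790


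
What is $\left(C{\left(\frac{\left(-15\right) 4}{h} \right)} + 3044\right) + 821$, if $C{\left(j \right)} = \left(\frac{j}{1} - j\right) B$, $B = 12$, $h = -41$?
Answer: $3865$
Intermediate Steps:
$C{\left(j \right)} = 0$ ($C{\left(j \right)} = \left(\frac{j}{1} - j\right) 12 = \left(j 1 - j\right) 12 = \left(j - j\right) 12 = 0 \cdot 12 = 0$)
$\left(C{\left(\frac{\left(-15\right) 4}{h} \right)} + 3044\right) + 821 = \left(0 + 3044\right) + 821 = 3044 + 821 = 3865$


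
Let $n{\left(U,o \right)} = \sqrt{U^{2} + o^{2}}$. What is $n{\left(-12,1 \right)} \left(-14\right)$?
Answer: $- 14 \sqrt{145} \approx -168.58$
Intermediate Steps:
$n{\left(-12,1 \right)} \left(-14\right) = \sqrt{\left(-12\right)^{2} + 1^{2}} \left(-14\right) = \sqrt{144 + 1} \left(-14\right) = \sqrt{145} \left(-14\right) = - 14 \sqrt{145}$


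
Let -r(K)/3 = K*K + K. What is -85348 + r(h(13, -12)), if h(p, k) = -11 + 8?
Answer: -85366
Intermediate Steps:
h(p, k) = -3
r(K) = -3*K - 3*K**2 (r(K) = -3*(K*K + K) = -3*(K**2 + K) = -3*(K + K**2) = -3*K - 3*K**2)
-85348 + r(h(13, -12)) = -85348 - 3*(-3)*(1 - 3) = -85348 - 3*(-3)*(-2) = -85348 - 18 = -85366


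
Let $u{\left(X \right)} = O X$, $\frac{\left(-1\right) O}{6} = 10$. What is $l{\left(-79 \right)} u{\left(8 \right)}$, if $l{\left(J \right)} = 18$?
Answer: $-8640$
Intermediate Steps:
$O = -60$ ($O = \left(-6\right) 10 = -60$)
$u{\left(X \right)} = - 60 X$
$l{\left(-79 \right)} u{\left(8 \right)} = 18 \left(\left(-60\right) 8\right) = 18 \left(-480\right) = -8640$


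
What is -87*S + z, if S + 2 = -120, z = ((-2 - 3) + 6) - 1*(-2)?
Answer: 10617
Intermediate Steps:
z = 3 (z = (-5 + 6) + 2 = 1 + 2 = 3)
S = -122 (S = -2 - 120 = -122)
-87*S + z = -87*(-122) + 3 = 10614 + 3 = 10617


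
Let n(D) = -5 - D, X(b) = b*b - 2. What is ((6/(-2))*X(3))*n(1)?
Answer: 126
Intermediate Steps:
X(b) = -2 + b² (X(b) = b² - 2 = -2 + b²)
((6/(-2))*X(3))*n(1) = ((6/(-2))*(-2 + 3²))*(-5 - 1*1) = ((6*(-½))*(-2 + 9))*(-5 - 1) = -3*7*(-6) = -21*(-6) = 126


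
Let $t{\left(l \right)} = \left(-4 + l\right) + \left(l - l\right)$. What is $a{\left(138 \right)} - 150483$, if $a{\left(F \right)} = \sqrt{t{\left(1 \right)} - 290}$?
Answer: $-150483 + i \sqrt{293} \approx -1.5048 \cdot 10^{5} + 17.117 i$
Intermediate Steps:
$t{\left(l \right)} = -4 + l$ ($t{\left(l \right)} = \left(-4 + l\right) + 0 = -4 + l$)
$a{\left(F \right)} = i \sqrt{293}$ ($a{\left(F \right)} = \sqrt{\left(-4 + 1\right) - 290} = \sqrt{-3 - 290} = \sqrt{-293} = i \sqrt{293}$)
$a{\left(138 \right)} - 150483 = i \sqrt{293} - 150483 = -150483 + i \sqrt{293}$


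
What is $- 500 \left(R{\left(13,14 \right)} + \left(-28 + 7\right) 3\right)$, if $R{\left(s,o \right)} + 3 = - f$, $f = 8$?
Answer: $37000$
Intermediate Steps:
$R{\left(s,o \right)} = -11$ ($R{\left(s,o \right)} = -3 - 8 = -11$)
$- 500 \left(R{\left(13,14 \right)} + \left(-28 + 7\right) 3\right) = - 500 \left(-11 + \left(-28 + 7\right) 3\right) = - 500 \left(-11 - 63\right) = \left(-500\right) \left(-74\right) = 37000$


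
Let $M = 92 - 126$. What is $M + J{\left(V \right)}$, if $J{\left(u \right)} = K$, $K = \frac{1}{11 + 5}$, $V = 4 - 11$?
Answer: $- \frac{543}{16} \approx -33.938$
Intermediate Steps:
$M = -34$
$V = -7$
$K = \frac{1}{16} \approx 0.0625$
$J{\left(u \right)} = \frac{1}{16}$
$M + J{\left(V \right)} = -34 + \frac{1}{16} = - \frac{543}{16}$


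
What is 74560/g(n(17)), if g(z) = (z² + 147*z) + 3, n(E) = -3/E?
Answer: -21547840/6621 ≈ -3254.5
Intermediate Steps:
g(z) = 3 + z² + 147*z
74560/g(n(17)) = 74560/(3 + (-3/17)² + 147*(-3/17)) = 74560/(3 + 9/289 - 441/17) = 74560/(-6621/289) = 74560*(-289/6621) = -21547840/6621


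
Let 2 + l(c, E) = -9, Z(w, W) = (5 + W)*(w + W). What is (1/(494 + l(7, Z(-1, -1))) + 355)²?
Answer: 29400589156/233289 ≈ 1.2603e+5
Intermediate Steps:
Z(w, W) = (5 + W)*(W + w)
l(c, E) = -11 (l(c, E) = -2 - 9 = -11)
(1/(494 + l(7, Z(-1, -1))) + 355)² = (1/(494 - 11) + 355)² = (1/483 + 355)² = (171466/483)² = 29400589156/233289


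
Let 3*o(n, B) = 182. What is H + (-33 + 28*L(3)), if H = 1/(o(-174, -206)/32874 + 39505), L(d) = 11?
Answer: 535708614461/1948031146 ≈ 275.00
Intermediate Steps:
o(n, B) = 182/3 (o(n, B) = (⅓)*182 = 182/3)
H = 49311/1948031146 (H = 1/((182/3)/32874 + 39505) = 1/((182/3)*(1/32874) + 39505) = 1/(91/49311 + 39505) = 1/(1948031146/49311) = 49311/1948031146 ≈ 2.5313e-5)
H + (-33 + 28*L(3)) = 49311/1948031146 + (-33 + 28*11) = 49311/1948031146 + (-33 + 308) = 49311/1948031146 + 275 = 535708614461/1948031146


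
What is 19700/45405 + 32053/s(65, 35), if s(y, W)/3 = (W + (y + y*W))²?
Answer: 1174794049/2695921875 ≈ 0.43577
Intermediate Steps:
s(y, W) = 3*(W + y + W*y)² (s(y, W) = 3*(W + (y + y*W))² = 3*(W + (y + W*y))² = 3*(W + y + W*y)²)
19700/45405 + 32053/s(65, 35) = 19700/45405 + 32053/((3*(35 + 65 + 35*65)²)) = 19700*(1/45405) + 32053/((3*(35 + 65 + 2275)²)) = 3940/9081 + 32053/((3*2375²)) = 3940/9081 + 32053/((3*5640625)) = 3940/9081 + 32053/16921875 = 3940/9081 + 32053*(1/16921875) = 3940/9081 + 1687/890625 = 1174794049/2695921875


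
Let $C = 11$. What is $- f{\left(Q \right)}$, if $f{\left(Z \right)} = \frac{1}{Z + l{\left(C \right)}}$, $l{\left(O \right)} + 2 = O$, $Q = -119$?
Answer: $\frac{1}{110} \approx 0.0090909$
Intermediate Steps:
$l{\left(O \right)} = -2 + O$
$f{\left(Z \right)} = \frac{1}{9 + Z}$ ($f{\left(Z \right)} = \frac{1}{Z + \left(-2 + 11\right)} = \frac{1}{Z + 9} = \frac{1}{9 + Z}$)
$- f{\left(Q \right)} = - \frac{1}{9 - 119} = - \frac{1}{-110} = \left(-1\right) \left(- \frac{1}{110}\right) = \frac{1}{110}$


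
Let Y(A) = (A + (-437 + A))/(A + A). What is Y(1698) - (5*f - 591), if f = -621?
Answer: 12554575/3396 ≈ 3696.9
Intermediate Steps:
Y(A) = (-437 + 2*A)/(2*A) (Y(A) = (-437 + 2*A)/((2*A)) = (-437 + 2*A)*(1/(2*A)) = (-437 + 2*A)/(2*A))
Y(1698) - (5*f - 591) = (-437/2 + 1698)/1698 - (5*(-621) - 591) = (1/1698)*(2959/2) - (-3105 - 591) = 2959/3396 - 1*(-3696) = 2959/3396 + 3696 = 12554575/3396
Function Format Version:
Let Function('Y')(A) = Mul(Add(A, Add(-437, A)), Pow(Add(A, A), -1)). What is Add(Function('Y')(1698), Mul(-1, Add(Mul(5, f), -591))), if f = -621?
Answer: Rational(12554575, 3396) ≈ 3696.9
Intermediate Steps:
Function('Y')(A) = Mul(Rational(1, 2), Pow(A, -1), Add(-437, Mul(2, A))) (Function('Y')(A) = Mul(Add(-437, Mul(2, A)), Pow(Mul(2, A), -1)) = Mul(Add(-437, Mul(2, A)), Mul(Rational(1, 2), Pow(A, -1))) = Mul(Rational(1, 2), Pow(A, -1), Add(-437, Mul(2, A))))
Add(Function('Y')(1698), Mul(-1, Add(Mul(5, f), -591))) = Add(Mul(Pow(1698, -1), Add(Rational(-437, 2), 1698)), Mul(-1, Add(Mul(5, -621), -591))) = Add(Mul(Rational(1, 1698), Rational(2959, 2)), Mul(-1, Add(-3105, -591))) = Add(Rational(2959, 3396), Mul(-1, -3696)) = Add(Rational(2959, 3396), 3696) = Rational(12554575, 3396)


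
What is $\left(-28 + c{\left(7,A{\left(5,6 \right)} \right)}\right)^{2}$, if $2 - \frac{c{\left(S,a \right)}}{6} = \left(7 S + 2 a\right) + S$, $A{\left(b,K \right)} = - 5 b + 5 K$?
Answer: $169744$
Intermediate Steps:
$c{\left(S,a \right)} = 12 - 48 S - 12 a$ ($c{\left(S,a \right)} = 12 - 6 \left(\left(7 S + 2 a\right) + S\right) = 12 - 6 \left(\left(2 a + 7 S\right) + S\right) = 12 - 6 \left(2 a + 8 S\right) = 12 - \left(12 a + 48 S\right) = 12 - 48 S - 12 a$)
$\left(-28 + c{\left(7,A{\left(5,6 \right)} \right)}\right)^{2} = \left(-28 - \left(324 + 12 \left(\left(-5\right) 5 + 5 \cdot 6\right)\right)\right)^{2} = \left(-28 - \left(324 + 12 \left(-25 + 30\right)\right)\right)^{2} = \left(-28 - 384\right)^{2} = \left(-412\right)^{2} = 169744$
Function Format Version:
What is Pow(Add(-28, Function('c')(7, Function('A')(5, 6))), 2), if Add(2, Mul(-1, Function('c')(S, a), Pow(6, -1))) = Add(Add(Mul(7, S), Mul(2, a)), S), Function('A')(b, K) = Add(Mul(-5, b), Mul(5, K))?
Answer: 169744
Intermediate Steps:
Function('c')(S, a) = Add(12, Mul(-48, S), Mul(-12, a)) (Function('c')(S, a) = Add(12, Mul(-6, Add(Add(Mul(7, S), Mul(2, a)), S))) = Add(12, Mul(-6, Add(Add(Mul(2, a), Mul(7, S)), S))) = Add(12, Mul(-6, Add(Mul(2, a), Mul(8, S)))) = Add(12, Add(Mul(-48, S), Mul(-12, a))) = Add(12, Mul(-48, S), Mul(-12, a)))
Pow(Add(-28, Function('c')(7, Function('A')(5, 6))), 2) = Pow(Add(-28, Add(12, Mul(-48, 7), Mul(-12, Add(Mul(-5, 5), Mul(5, 6))))), 2) = Pow(Add(-28, Add(12, -336, Mul(-12, Add(-25, 30)))), 2) = Pow(Add(-28, Add(12, -336, Mul(-12, 5))), 2) = Pow(Add(-28, Add(12, -336, -60)), 2) = Pow(Add(-28, -384), 2) = Pow(-412, 2) = 169744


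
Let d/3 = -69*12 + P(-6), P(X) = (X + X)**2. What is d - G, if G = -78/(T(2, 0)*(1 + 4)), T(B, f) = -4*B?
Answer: -41079/20 ≈ -2053.9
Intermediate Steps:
P(X) = 4*X**2 (P(X) = (2*X)**2 = 4*X**2)
d = -2052 (d = 3*(-69*12 + 4*(-6)**2) = 3*(-828 + 4*36) = 3*(-828 + 144) = 3*(-684) = -2052)
G = 39/20 (G = -78/((-4*2)*(1 + 4)) = -78/(-8*5) = -78/(-40) = -1/40*(-78) = 39/20 ≈ 1.9500)
d - G = -2052 - 1*39/20 = -2052 - 39/20 = -41079/20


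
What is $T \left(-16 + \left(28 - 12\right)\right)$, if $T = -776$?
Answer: $0$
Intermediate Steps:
$T \left(-16 + \left(28 - 12\right)\right) = - 776 \left(-16 + \left(28 - 12\right)\right) = - 776 \left(-16 + 16\right) = \left(-776\right) 0 = 0$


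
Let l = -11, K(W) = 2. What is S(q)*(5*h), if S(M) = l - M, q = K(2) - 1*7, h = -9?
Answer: 270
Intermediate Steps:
q = -5 (q = 2 - 1*7 = 2 - 7 = -5)
S(M) = -11 - M
S(q)*(5*h) = (-11 - 1*(-5))*(5*(-9)) = (-11 + 5)*(-45) = -6*(-45) = 270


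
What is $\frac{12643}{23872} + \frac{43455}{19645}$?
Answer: $\frac{257145899}{93793088} \approx 2.7416$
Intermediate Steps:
$\frac{12643}{23872} + \frac{43455}{19645} = 12643 \cdot \frac{1}{23872} + 43455 \cdot \frac{1}{19645} = \frac{12643}{23872} + \frac{8691}{3929} = \frac{257145899}{93793088}$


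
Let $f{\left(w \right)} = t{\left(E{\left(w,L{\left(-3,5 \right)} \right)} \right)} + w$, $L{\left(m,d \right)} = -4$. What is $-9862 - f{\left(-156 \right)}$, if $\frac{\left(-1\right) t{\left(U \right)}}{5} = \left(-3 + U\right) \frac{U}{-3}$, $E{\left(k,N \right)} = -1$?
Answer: $- \frac{29138}{3} \approx -9712.7$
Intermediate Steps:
$t{\left(U \right)} = \frac{5 U \left(-3 + U\right)}{3}$ ($t{\left(U \right)} = - 5 \left(-3 + U\right) \frac{U}{-3} = - 5 \left(-3 + U\right) U \left(- \frac{1}{3}\right) = - 5 \left(-3 + U\right) \left(- \frac{U}{3}\right) = - 5 \left(- \frac{U \left(-3 + U\right)}{3}\right) = \frac{5 U \left(-3 + U\right)}{3}$)
$f{\left(w \right)} = \frac{20}{3} + w$ ($f{\left(w \right)} = \frac{5}{3} \left(-1\right) \left(-3 - 1\right) + w = \frac{5}{3} \left(-1\right) \left(-4\right) + w = \frac{20}{3} + w$)
$-9862 - f{\left(-156 \right)} = -9862 - \left(\frac{20}{3} - 156\right) = -9862 - - \frac{448}{3} = -9862 + \frac{448}{3} = - \frac{29138}{3}$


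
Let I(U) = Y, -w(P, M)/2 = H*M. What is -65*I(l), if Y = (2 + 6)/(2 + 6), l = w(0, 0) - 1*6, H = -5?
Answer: -65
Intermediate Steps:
w(P, M) = 10*M (w(P, M) = -(-10)*M = 10*M)
l = -6 (l = 10*0 - 1*6 = 0 - 6 = -6)
Y = 1 (Y = 8/8 = 8*(⅛) = 1)
I(U) = 1
-65*I(l) = -65*1 = -65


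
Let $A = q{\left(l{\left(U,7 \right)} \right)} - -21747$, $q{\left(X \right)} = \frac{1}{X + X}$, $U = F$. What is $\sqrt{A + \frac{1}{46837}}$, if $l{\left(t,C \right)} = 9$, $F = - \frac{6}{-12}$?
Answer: $\frac{\sqrt{1717438146528818}}{281022} \approx 147.47$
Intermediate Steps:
$F = \frac{1}{2}$ ($F = \left(-6\right) \left(- \frac{1}{12}\right) = \frac{1}{2} \approx 0.5$)
$U = \frac{1}{2} \approx 0.5$
$q{\left(X \right)} = \frac{1}{2 X}$
$A = \frac{391447}{18}$ ($A = \frac{1}{2 \cdot 9} - -21747 = \frac{1}{2} \cdot \frac{1}{9} + 21747 = \frac{1}{18} + 21747 = \frac{391447}{18} \approx 21747.0$)
$\sqrt{A + \frac{1}{46837}} = \sqrt{\frac{391447}{18} + \frac{1}{46837}} = \sqrt{\frac{18334203157}{843066}} = \frac{\sqrt{1717438146528818}}{281022}$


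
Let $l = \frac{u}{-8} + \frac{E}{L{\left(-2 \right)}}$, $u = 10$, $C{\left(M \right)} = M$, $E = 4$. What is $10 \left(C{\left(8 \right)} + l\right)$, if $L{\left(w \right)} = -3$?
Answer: $\frac{325}{6} \approx 54.167$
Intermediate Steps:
$l = - \frac{31}{12}$ ($l = \frac{10}{-8} + \frac{4}{-3} = 10 \left(- \frac{1}{8}\right) + 4 \left(- \frac{1}{3}\right) = - \frac{5}{4} - \frac{4}{3} = - \frac{31}{12} \approx -2.5833$)
$10 \left(C{\left(8 \right)} + l\right) = 10 \left(8 - \frac{31}{12}\right) = 10 \cdot \frac{65}{12} = \frac{325}{6}$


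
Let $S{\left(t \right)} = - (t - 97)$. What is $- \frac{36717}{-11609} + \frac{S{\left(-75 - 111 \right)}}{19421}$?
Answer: $\frac{716366204}{225458389} \approx 3.1774$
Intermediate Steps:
$S{\left(t \right)} = 97 - t$ ($S{\left(t \right)} = - (-97 + t) = 97 - t$)
$- \frac{36717}{-11609} + \frac{S{\left(-75 - 111 \right)}}{19421} = - \frac{36717}{-11609} + \frac{97 - \left(-75 - 111\right)}{19421} = \left(-36717\right) \left(- \frac{1}{11609}\right) + \left(97 - \left(-75 - 111\right)\right) \frac{1}{19421} = \frac{36717}{11609} + \left(97 - -186\right) \frac{1}{19421} = \frac{36717}{11609} + \left(97 + 186\right) \frac{1}{19421} = \frac{36717}{11609} + 283 \cdot \frac{1}{19421} = \frac{36717}{11609} + \frac{283}{19421} = \frac{716366204}{225458389}$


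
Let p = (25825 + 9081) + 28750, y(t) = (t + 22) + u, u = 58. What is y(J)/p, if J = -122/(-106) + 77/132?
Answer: 51983/40485216 ≈ 0.0012840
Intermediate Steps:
J = 1103/636 (J = -122*(-1/106) + 77*(1/132) = 61/53 + 7/12 = 1103/636 ≈ 1.7343)
y(t) = 80 + t (y(t) = (t + 22) + 58 = (22 + t) + 58 = 80 + t)
p = 63656 (p = 34906 + 28750 = 63656)
y(J)/p = (80 + 1103/636)/63656 = (51983/636)*(1/63656) = 51983/40485216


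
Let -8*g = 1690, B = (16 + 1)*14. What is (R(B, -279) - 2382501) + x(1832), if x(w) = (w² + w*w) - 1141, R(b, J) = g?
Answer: 17314379/4 ≈ 4.3286e+6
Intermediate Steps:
B = 238 (B = 17*14 = 238)
g = -845/4 (g = -⅛*1690 = -845/4 ≈ -211.25)
R(b, J) = -845/4
x(w) = -1141 + 2*w² (x(w) = (w² + w²) - 1141 = 2*w² - 1141 = -1141 + 2*w²)
(R(B, -279) - 2382501) + x(1832) = (-845/4 - 2382501) + (-1141 + 2*1832²) = -9530849/4 + (-1141 + 2*3356224) = -9530849/4 + (-1141 + 6712448) = -9530849/4 + 6711307 = 17314379/4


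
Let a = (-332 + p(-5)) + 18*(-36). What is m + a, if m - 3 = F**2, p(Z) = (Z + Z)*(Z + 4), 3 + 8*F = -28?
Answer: -60927/64 ≈ -951.98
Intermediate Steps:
F = -31/8 (F = -3/8 + (1/8)*(-28) = -3/8 - 7/2 = -31/8 ≈ -3.8750)
p(Z) = 2*Z*(4 + Z) (p(Z) = (2*Z)*(4 + Z) = 2*Z*(4 + Z))
m = 1153/64 (m = 3 + (-31/8)**2 = 3 + 961/64 = 1153/64 ≈ 18.016)
a = -970 (a = (-332 + 2*(-5)*(4 - 5)) + 18*(-36) = (-332 + 2*(-5)*(-1)) - 648 = (-332 + 10) - 648 = -322 - 648 = -970)
m + a = 1153/64 - 970 = -60927/64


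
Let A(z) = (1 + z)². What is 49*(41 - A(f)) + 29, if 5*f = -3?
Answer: 50754/25 ≈ 2030.2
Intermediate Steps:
f = -⅗ (f = (⅕)*(-3) = -⅗ ≈ -0.60000)
49*(41 - A(f)) + 29 = 49*(41 - (1 - ⅗)²) + 29 = 49*(41 - (⅖)²) + 29 = 49*(41 - 1*4/25) + 29 = 49*(41 - 4/25) + 29 = 49*(1021/25) + 29 = 50029/25 + 29 = 50754/25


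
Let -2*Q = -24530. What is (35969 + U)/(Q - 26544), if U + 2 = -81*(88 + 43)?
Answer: -25356/14279 ≈ -1.7758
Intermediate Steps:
U = -10613 (U = -2 - 81*(88 + 43) = -2 - 81*131 = -2 - 10611 = -10613)
Q = 12265 (Q = -½*(-24530) = 12265)
(35969 + U)/(Q - 26544) = (35969 - 10613)/(12265 - 26544) = 25356/(-14279) = 25356*(-1/14279) = -25356/14279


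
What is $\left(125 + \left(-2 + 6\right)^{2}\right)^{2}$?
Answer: $19881$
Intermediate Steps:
$\left(125 + \left(-2 + 6\right)^{2}\right)^{2} = \left(125 + 4^{2}\right)^{2} = \left(125 + 16\right)^{2} = 141^{2} = 19881$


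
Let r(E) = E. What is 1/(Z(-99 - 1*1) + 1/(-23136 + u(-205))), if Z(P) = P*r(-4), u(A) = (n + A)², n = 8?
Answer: 15673/6269201 ≈ 0.0025000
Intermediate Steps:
u(A) = (8 + A)²
Z(P) = -4*P (Z(P) = P*(-4) = -4*P)
1/(Z(-99 - 1*1) + 1/(-23136 + u(-205))) = 1/(-4*(-99 - 1*1) + 1/(-23136 + (8 - 205)²)) = 1/(-4*(-99 - 1) + 1/(-23136 + (-197)²)) = 1/(-4*(-100) + 1/(-23136 + 38809)) = 1/(400 + 1/15673) = 1/(6269201/15673) = 15673/6269201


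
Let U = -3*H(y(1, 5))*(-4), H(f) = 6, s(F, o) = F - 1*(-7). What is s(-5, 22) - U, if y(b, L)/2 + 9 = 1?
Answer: -70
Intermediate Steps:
y(b, L) = -16 (y(b, L) = -18 + 2*1 = -18 + 2 = -16)
s(F, o) = 7 + F (s(F, o) = F + 7 = 7 + F)
U = 72 (U = -3*6*(-4) = -18*(-4) = 72)
s(-5, 22) - U = (7 - 5) - 1*72 = 2 - 72 = -70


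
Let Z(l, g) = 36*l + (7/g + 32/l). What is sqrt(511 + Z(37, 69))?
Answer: sqrt(12018620238)/2553 ≈ 42.941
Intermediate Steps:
Z(l, g) = 7/g + 32/l + 36*l
sqrt(511 + Z(37, 69)) = sqrt(511 + (7/69 + 32/37 + 36*37)) = sqrt(511 + (7*(1/69) + 32*(1/37) + 1332)) = sqrt(511 + (7/69 + 32/37 + 1332)) = sqrt(511 + 3403063/2553) = sqrt(4707646/2553) = sqrt(12018620238)/2553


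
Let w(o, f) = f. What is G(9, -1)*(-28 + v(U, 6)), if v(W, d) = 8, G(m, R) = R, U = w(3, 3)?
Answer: 20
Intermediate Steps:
U = 3
G(9, -1)*(-28 + v(U, 6)) = -(-28 + 8) = -1*(-20) = 20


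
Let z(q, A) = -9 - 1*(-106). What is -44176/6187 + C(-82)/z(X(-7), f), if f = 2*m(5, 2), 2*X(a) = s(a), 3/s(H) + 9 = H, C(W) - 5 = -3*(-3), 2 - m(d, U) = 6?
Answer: -4198454/600139 ≈ -6.9958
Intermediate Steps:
m(d, U) = -4 (m(d, U) = 2 - 1*6 = 2 - 6 = -4)
C(W) = 14 (C(W) = 5 - 3*(-3) = 5 + 9 = 14)
s(H) = 3/(-9 + H)
X(a) = 3/(2*(-9 + a)) (X(a) = (3/(-9 + a))/2 = 3/(2*(-9 + a)))
f = -8 (f = 2*(-4) = -8)
z(q, A) = 97 (z(q, A) = -9 + 106 = 97)
-44176/6187 + C(-82)/z(X(-7), f) = -44176/6187 + 14/97 = -4198454/600139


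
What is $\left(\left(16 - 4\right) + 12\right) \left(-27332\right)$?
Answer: $-655968$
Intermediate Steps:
$\left(\left(16 - 4\right) + 12\right) \left(-27332\right) = \left(12 + 12\right) \left(-27332\right) = 24 \left(-27332\right) = -655968$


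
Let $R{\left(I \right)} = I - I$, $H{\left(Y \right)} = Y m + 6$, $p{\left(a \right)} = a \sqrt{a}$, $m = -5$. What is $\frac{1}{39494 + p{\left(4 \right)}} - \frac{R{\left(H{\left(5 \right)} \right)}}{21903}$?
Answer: $\frac{1}{39502} \approx 2.5315 \cdot 10^{-5}$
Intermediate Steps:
$p{\left(a \right)} = a^{\frac{3}{2}}$
$H{\left(Y \right)} = 6 - 5 Y$ ($H{\left(Y \right)} = Y \left(-5\right) + 6 = - 5 Y + 6 = 6 - 5 Y$)
$R{\left(I \right)} = 0$
$\frac{1}{39494 + p{\left(4 \right)}} - \frac{R{\left(H{\left(5 \right)} \right)}}{21903} = \frac{1}{39494 + 4^{\frac{3}{2}}} - \frac{0}{21903} = \frac{1}{39494 + 8} - 0 \cdot \frac{1}{21903} = \frac{1}{39502} - 0 = \frac{1}{39502} + 0 = \frac{1}{39502}$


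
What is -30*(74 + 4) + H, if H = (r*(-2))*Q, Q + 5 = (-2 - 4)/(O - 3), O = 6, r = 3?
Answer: -2298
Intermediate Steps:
Q = -7 (Q = -5 + (-2 - 4)/(6 - 3) = -5 - 6/3 = -5 - 6*⅓ = -5 - 2 = -7)
H = 42 (H = (3*(-2))*(-7) = -6*(-7) = 42)
-30*(74 + 4) + H = -30*(74 + 4) + 42 = -30*78 + 42 = -2340 + 42 = -2298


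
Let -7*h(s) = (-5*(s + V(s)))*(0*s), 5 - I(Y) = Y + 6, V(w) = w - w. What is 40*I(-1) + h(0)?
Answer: 0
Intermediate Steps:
V(w) = 0
I(Y) = -1 - Y (I(Y) = 5 - (Y + 6) = 5 - (6 + Y) = 5 + (-6 - Y) = -1 - Y)
h(s) = 0 (h(s) = -(-5*(s + 0))*0*s/7 = -(-5*s)*0/7 = -⅐*0 = 0)
40*I(-1) + h(0) = 40*(-1 - 1*(-1)) + 0 = 40*(-1 + 1) + 0 = 40*0 + 0 = 0 + 0 = 0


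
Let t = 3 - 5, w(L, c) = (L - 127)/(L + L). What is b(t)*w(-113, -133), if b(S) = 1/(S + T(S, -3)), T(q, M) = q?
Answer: -30/113 ≈ -0.26549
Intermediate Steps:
w(L, c) = (-127 + L)/(2*L) (w(L, c) = (-127 + L)/((2*L)) = (-127 + L)*(1/(2*L)) = (-127 + L)/(2*L))
t = -2
b(S) = 1/(2*S) (b(S) = 1/(S + S) = 1/(2*S))
b(t)*w(-113, -133) = ((½)/(-2))*((½)*(-127 - 113)/(-113)) = ((½)*(-½))*((½)*(-1/113)*(-240)) = -¼*120/113 = -30/113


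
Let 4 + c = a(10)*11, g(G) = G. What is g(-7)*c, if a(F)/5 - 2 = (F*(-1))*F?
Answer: 37758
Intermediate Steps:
a(F) = 10 - 5*F² (a(F) = 10 + 5*((F*(-1))*F) = 10 + 5*((-F)*F) = 10 + 5*(-F²) = 10 - 5*F²)
c = -5394 (c = -4 + (10 - 5*10²)*11 = -4 + (10 - 5*100)*11 = -4 + (10 - 500)*11 = -4 - 490*11 = -4 - 5390 = -5394)
g(-7)*c = -7*(-5394) = 37758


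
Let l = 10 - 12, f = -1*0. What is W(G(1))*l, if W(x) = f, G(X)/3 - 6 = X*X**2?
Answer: 0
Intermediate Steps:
G(X) = 18 + 3*X**3 (G(X) = 18 + 3*(X*X**2) = 18 + 3*X**3)
f = 0
W(x) = 0
l = -2
W(G(1))*l = 0*(-2) = 0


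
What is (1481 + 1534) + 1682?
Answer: 4697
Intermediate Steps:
(1481 + 1534) + 1682 = 3015 + 1682 = 4697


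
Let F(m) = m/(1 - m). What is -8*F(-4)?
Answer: 32/5 ≈ 6.4000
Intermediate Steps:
-8*F(-4) = -(-8)*(-4)/(-1 - 4) = -(-8)*(-4)/(-5) = -(-8)*(-4)*(-1)/5 = -8*(-4/5) = 32/5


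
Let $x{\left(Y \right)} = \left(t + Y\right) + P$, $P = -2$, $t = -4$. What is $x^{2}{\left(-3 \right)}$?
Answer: $81$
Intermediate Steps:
$x{\left(Y \right)} = -6 + Y$ ($x{\left(Y \right)} = \left(-4 + Y\right) - 2 = -6 + Y$)
$x^{2}{\left(-3 \right)} = \left(-6 - 3\right)^{2} = \left(-9\right)^{2} = 81$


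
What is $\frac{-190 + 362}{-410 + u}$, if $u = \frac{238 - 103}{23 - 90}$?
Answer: $- \frac{11524}{27605} \approx -0.41746$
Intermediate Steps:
$u = - \frac{135}{67}$ ($u = \frac{135}{-67} = 135 \left(- \frac{1}{67}\right) = - \frac{135}{67} \approx -2.0149$)
$\frac{-190 + 362}{-410 + u} = \frac{-190 + 362}{-410 - \frac{135}{67}} = \frac{172}{- \frac{27605}{67}} = 172 \left(- \frac{67}{27605}\right) = - \frac{11524}{27605}$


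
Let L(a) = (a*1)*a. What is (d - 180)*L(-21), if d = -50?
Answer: -101430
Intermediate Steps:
L(a) = a**2 (L(a) = a*a = a**2)
(d - 180)*L(-21) = (-50 - 180)*(-21)**2 = -230*441 = -101430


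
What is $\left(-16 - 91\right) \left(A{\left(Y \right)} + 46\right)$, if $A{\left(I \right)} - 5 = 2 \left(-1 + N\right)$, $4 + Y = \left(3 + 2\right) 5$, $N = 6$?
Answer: $-6527$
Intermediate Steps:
$Y = 21$ ($Y = -4 + \left(3 + 2\right) 5 = -4 + 5 \cdot 5 = -4 + 25 = 21$)
$A{\left(I \right)} = 15$ ($A{\left(I \right)} = 5 + 2 \left(-1 + 6\right) = 5 + 2 \cdot 5 = 5 + 10 = 15$)
$\left(-16 - 91\right) \left(A{\left(Y \right)} + 46\right) = \left(-16 - 91\right) \left(15 + 46\right) = \left(-107\right) 61 = -6527$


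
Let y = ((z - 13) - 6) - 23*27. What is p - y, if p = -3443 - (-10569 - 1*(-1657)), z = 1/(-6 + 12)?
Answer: 36653/6 ≈ 6108.8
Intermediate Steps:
z = ⅙ (z = 1/6 = ⅙ ≈ 0.16667)
y = -3839/6 (y = ((⅙ - 13) - 6) - 23*27 = (-77/6 - 6) - 621 = -113/6 - 621 = -3839/6 ≈ -639.83)
p = 5469 (p = -3443 - (-10569 + 1657) = -3443 - 1*(-8912) = -3443 + 8912 = 5469)
p - y = 5469 - 1*(-3839/6) = 5469 + 3839/6 = 36653/6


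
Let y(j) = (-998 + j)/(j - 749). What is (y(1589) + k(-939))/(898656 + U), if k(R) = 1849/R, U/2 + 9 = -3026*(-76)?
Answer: -332737/357200482800 ≈ -9.3151e-7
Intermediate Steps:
U = 459934 (U = -18 + 2*(-3026*(-76)) = -18 + 2*229976 = -18 + 459952 = 459934)
y(j) = (-998 + j)/(-749 + j)
(y(1589) + k(-939))/(898656 + U) = ((-998 + 1589)/(-749 + 1589) + 1849/(-939))/(898656 + 459934) = (591/840 + 1849*(-1/939))/1358590 = ((1/840)*591 - 1849/939)*(1/1358590) = (197/280 - 1849/939)*(1/1358590) = -332737/262920*1/1358590 = -332737/357200482800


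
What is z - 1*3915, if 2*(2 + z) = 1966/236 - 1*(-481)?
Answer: -866671/236 ≈ -3672.3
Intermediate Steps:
z = 57269/236 (z = -2 + (1966/236 - 1*(-481))/2 = -2 + (1966*(1/236) + 481)/2 = -2 + (983/118 + 481)/2 = -2 + (½)*(57741/118) = -2 + 57741/236 = 57269/236 ≈ 242.67)
z - 1*3915 = 57269/236 - 1*3915 = 57269/236 - 3915 = -866671/236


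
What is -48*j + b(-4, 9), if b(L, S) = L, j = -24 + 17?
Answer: 332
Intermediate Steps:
j = -7
-48*j + b(-4, 9) = -48*(-7) - 4 = 336 - 4 = 332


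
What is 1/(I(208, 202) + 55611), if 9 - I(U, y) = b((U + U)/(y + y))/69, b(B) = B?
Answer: 6969/387615676 ≈ 1.7979e-5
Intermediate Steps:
I(U, y) = 9 - U/(69*y) (I(U, y) = 9 - (U + U)/(y + y)/69 = 9 - (2*U)/((2*y))/69 = 9 - (2*U)*(1/(2*y))/69 = 9 - U/y/69 = 9 - U/(69*y))
1/(I(208, 202) + 55611) = 1/((9 - 1/69*208/202) + 55611) = 1/((9 - 1/69*208*1/202) + 55611) = 1/((9 - 104/6969) + 55611) = 1/(62617/6969 + 55611) = 1/(387615676/6969) = 6969/387615676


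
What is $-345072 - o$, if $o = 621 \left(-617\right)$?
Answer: $38085$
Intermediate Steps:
$o = -383157$
$-345072 - o = -345072 - -383157 = -345072 + 383157 = 38085$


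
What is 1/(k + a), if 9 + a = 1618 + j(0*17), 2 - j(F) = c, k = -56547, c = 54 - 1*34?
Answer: -1/54956 ≈ -1.8196e-5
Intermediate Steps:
c = 20 (c = 54 - 34 = 20)
j(F) = -18 (j(F) = 2 - 1*20 = 2 - 20 = -18)
a = 1591 (a = -9 + (1618 - 18) = -9 + 1600 = 1591)
1/(k + a) = 1/(-56547 + 1591) = 1/(-54956) = -1/54956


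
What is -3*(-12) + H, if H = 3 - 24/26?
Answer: 495/13 ≈ 38.077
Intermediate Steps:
H = 27/13 (H = 3 - 24/26 = 3 - 1*12/13 = 3 - 12/13 = 27/13 ≈ 2.0769)
-3*(-12) + H = -3*(-12) + 27/13 = 36 + 27/13 = 495/13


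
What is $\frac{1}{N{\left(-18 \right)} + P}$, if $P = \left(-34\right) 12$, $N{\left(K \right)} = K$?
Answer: $- \frac{1}{426} \approx -0.0023474$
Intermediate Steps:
$P = -408$
$\frac{1}{N{\left(-18 \right)} + P} = \frac{1}{-18 - 408} = \frac{1}{-426} = - \frac{1}{426}$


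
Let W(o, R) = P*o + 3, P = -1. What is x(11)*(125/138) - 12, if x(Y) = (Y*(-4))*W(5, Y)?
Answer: 4672/69 ≈ 67.710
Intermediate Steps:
W(o, R) = 3 - o (W(o, R) = -o + 3 = 3 - o)
x(Y) = 8*Y (x(Y) = (Y*(-4))*(3 - 1*5) = (-4*Y)*(3 - 5) = -4*Y*(-2) = 8*Y)
x(11)*(125/138) - 12 = (8*11)*(125/138) - 12 = 88*(125*(1/138)) - 12 = 88*(125/138) - 12 = 5500/69 - 12 = 4672/69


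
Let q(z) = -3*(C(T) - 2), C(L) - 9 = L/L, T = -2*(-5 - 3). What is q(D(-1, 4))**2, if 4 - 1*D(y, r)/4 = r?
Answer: 576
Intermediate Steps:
T = 16 (T = -2*(-8) = 16)
C(L) = 10 (C(L) = 9 + L/L = 9 + 1 = 10)
D(y, r) = 16 - 4*r
q(z) = -24 (q(z) = -3*(10 - 2) = -3*8 = -24)
q(D(-1, 4))**2 = (-24)**2 = 576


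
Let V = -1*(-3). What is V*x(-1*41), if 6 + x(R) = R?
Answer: -141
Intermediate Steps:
x(R) = -6 + R
V = 3
V*x(-1*41) = 3*(-6 - 1*41) = 3*(-6 - 41) = 3*(-47) = -141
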